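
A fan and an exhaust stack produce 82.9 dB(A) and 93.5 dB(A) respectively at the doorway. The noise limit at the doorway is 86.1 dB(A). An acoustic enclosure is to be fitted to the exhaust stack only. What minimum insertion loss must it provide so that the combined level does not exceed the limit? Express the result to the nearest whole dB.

The untreated sources together contribute 10^(82.9/10) = 1.950e+08, i.e. 82.90 dB(A).
The limit corresponds to 10^(86.1/10) = 4.074e+08; subtracting the fixed part leaves 2.124e+08 for the exhaust stack, i.e. 83.27 dB(A).
So the exhaust stack must be reduced from 93.5 to 83.27 dB(A): IL = 10.23 dB.

10 dB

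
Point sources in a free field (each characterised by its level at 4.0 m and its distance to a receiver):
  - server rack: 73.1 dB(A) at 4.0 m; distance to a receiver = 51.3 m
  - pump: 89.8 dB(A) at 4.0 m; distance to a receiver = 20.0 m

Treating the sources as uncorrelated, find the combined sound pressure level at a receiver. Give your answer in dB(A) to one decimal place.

Apply inverse-square spreading to bring every level to the receiver, then sum 10^(L/10).
server rack: 73.1 − 20·log₁₀(51.3/4.0) = 73.1 − 22.16 = 50.94 dB(A).
pump: 89.8 − 20·log₁₀(20.0/4.0) = 89.8 − 13.98 = 75.82 dB(A).
Σ 10^(L/10) = 3.832e+07 → L_total = 10·log₁₀(3.832e+07) = 75.83 dB(A).

75.8 dB(A)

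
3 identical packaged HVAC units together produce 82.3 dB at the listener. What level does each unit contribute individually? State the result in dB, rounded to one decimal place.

For N identical incoherent sources L_total = L₁ + 10·log₁₀ N, so L₁ = 82.3 − 10·log₁₀(3) = 82.3 − 4.771.

77.5 dB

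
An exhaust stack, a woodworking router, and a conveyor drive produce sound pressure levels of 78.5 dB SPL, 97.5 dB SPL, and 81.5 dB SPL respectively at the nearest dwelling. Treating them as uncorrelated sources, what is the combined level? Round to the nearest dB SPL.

98 dB SPL

For uncorrelated sources the intensities add, so convert each level to linear form, sum, and take 10·log₁₀ of the total.
Σ 10^(L/10) = 10^(78.5/10) + 10^(97.5/10) + 10^(81.5/10) = 5.835e+09.
L_total = 10·log₁₀(5.835e+09) = 97.66 dB SPL.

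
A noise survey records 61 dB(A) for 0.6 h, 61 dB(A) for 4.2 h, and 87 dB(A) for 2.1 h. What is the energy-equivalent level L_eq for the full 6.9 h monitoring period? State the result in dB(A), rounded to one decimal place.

81.9 dB(A)

Weight each interval's intensity by its duration and average over T = 6.9 h:
Σ tᵢ·10^(Lᵢ/10) = 0.6·10^(61/10) + 4.2·10^(61/10) + 2.1·10^(87/10) = 1.059e+09.
L_eq = 10·log₁₀(1.059e+09/6.9) = 81.86 dB(A).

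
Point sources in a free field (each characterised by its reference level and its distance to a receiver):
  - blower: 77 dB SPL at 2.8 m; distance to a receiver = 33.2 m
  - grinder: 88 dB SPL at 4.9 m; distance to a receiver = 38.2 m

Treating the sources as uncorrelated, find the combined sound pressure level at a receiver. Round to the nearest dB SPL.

70 dB SPL

Propagate each source to the receiver with L = L_ref − 20·log₁₀(r/r_ref), then add intensities.
blower: 77 − 20·log₁₀(33.2/2.8) = 77 − 21.48 = 55.52 dB SPL.
grinder: 88 − 20·log₁₀(38.2/4.9) = 88 − 17.84 = 70.16 dB SPL.
Σ 10^(L/10) = 1.074e+07 → L_total = 10·log₁₀(1.074e+07) = 70.31 dB SPL.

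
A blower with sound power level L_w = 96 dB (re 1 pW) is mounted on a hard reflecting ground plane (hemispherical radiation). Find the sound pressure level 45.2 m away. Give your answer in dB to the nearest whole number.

55 dB

L_p = L_w − 10·log₁₀(2π·r²) with r = 45.2 m.
2π·r² = 1.284e+04 m², 10·log₁₀ of that is 41.085 dB.
L_p = 96 − 41.085 = 54.92 dB.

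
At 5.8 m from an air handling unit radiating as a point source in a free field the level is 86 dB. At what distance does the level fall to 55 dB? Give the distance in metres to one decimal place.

Point-source spreading drops the level by 20·log₁₀(r₂/r₁); inverting, r₂/r₁ = 10^(ΔL/20).
r₂ = 5.8·10^((86−55)/20) = 5.8·10^(31.0/20) = 205.79 m.

205.8 m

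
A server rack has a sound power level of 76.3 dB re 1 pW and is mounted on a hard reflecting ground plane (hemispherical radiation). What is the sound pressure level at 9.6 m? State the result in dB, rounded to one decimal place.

48.7 dB

L_p = L_w − 10·log₁₀(2π·r²) with r = 9.6 m.
2π·r² = 579.1 m², 10·log₁₀ of that is 27.627 dB.
L_p = 76.3 − 27.627 = 48.67 dB.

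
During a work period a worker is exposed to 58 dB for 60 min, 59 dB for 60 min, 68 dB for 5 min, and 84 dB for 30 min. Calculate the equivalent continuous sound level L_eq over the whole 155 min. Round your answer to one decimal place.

Weight each interval's intensity by its duration and average over T = 155 min:
Σ tᵢ·10^(Lᵢ/10) = 60·10^(58/10) + 60·10^(59/10) + 5·10^(68/10) + 30·10^(84/10) = 7.653e+09.
L_eq = 10·log₁₀(7.653e+09/155) = 76.93 dB.

76.9 dB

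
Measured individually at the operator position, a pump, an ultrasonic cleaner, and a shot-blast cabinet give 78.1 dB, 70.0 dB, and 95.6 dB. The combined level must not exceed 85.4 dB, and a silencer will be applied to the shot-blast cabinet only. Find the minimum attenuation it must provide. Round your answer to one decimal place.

11.3 dB

Fixed contribution from the other sources: Σ 10^(L/10) = 10^(78.1/10) + 10^(70.0/10) = 7.457e+07 (78.73 dB).
To meet 85.4 dB overall, the treated shot-blast cabinet may contribute at most 10^(85.4/10) − 7.457e+07 = 2.722e+08, i.e. 84.35 dB.
So the shot-blast cabinet must be reduced from 95.6 to 84.35 dB: IL = 11.25 dB.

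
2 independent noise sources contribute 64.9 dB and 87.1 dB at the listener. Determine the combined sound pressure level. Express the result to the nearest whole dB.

For uncorrelated sources the intensities add, so convert each level to linear form, sum, and take 10·log₁₀ of the total.
Σ 10^(L/10) = 10^(64.9/10) + 10^(87.1/10) = 5.160e+08.
L_total = 10·log₁₀(5.160e+08) = 87.13 dB.

87 dB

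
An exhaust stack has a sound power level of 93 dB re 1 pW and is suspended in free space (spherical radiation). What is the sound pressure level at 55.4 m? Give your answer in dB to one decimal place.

Free-field spherical radiation: L_p = L_w − 10·log₁₀(4π·r²), r = 55.4 m.
4π·r² = 3.857e+04 m², 10·log₁₀ of that is 45.862 dB.
L_p = 93 − 45.862 = 47.14 dB.

47.1 dB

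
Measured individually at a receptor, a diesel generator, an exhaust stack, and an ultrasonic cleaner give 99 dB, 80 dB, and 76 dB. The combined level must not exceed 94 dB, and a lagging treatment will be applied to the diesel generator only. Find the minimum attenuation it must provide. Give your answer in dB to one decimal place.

5.2 dB

The untreated sources together contribute 10^(80/10) + 10^(76/10) = 1.398e+08, i.e. 81.46 dB.
The limit corresponds to 10^(94/10) = 2.512e+09; subtracting the fixed part leaves 2.372e+09 for the diesel generator, i.e. 93.75 dB.
So the diesel generator must be reduced from 99 to 93.75 dB: IL = 5.25 dB.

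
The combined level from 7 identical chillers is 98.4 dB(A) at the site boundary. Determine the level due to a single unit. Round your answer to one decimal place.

89.9 dB(A)

7 equal contributions raise the level by 10·log₁₀ 7 = 8.451 dB, so each unit alone gives 98.4 − 8.451.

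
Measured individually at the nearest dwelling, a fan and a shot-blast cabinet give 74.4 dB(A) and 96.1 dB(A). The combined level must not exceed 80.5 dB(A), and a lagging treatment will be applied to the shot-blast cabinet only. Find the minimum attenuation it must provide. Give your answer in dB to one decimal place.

Everything except the shot-blast cabinet sums to 10^(74.4/10) = 2.754e+07 in linear terms, 74.40 dB(A).
To meet 80.5 dB(A) overall, the treated shot-blast cabinet may contribute at most 10^(80.5/10) − 2.754e+07 = 8.466e+07, i.e. 79.28 dB(A).
So the shot-blast cabinet must be reduced from 96.1 to 79.28 dB(A): IL = 16.82 dB.

16.8 dB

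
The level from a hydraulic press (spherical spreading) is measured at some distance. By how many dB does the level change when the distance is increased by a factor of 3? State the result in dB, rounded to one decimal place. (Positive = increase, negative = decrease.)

A point source loses 6 dB per doubling of distance; generally ΔL = −20·log₁₀(r₂/r₁).
ΔL = −20·log₁₀(3) = -9.54 dB.

-9.5 dB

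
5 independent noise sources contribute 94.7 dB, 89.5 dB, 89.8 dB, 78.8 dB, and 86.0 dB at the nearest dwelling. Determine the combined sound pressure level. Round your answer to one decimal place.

97.2 dB

For uncorrelated sources the intensities add, so convert each level to linear form, sum, and take 10·log₁₀ of the total.
Σ 10^(L/10) = 10^(94.7/10) + 10^(89.5/10) + 10^(89.8/10) + 10^(78.8/10) + 10^(86.0/10) = 5.271e+09.
L_total = 10·log₁₀(5.271e+09) = 97.22 dB.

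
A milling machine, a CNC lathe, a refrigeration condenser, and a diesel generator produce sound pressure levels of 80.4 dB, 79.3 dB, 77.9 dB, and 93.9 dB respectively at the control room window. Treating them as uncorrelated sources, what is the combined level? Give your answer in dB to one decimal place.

Incoherent sources combine by intensity addition: L_total = 10·log₁₀(Σ 10^(L_i/10)).
Σ 10^(L/10) = 10^(80.4/10) + 10^(79.3/10) + 10^(77.9/10) + 10^(93.9/10) = 2.711e+09.
L_total = 10·log₁₀(2.711e+09) = 94.33 dB.

94.3 dB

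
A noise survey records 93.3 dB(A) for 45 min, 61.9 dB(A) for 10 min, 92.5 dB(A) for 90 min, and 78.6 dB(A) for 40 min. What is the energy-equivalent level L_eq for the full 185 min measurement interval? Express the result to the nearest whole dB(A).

L_eq = 10·log₁₀[(1/T)·Σ tᵢ·10^(Lᵢ/10)] with T = 185 min.
Σ tᵢ·10^(Lᵢ/10) = 45·10^(93.3/10) + 10·10^(61.9/10) + 90·10^(92.5/10) + 40·10^(78.6/10) = 2.592e+11.
L_eq = 10·log₁₀(2.592e+11/185) = 91.46 dB(A).

91 dB(A)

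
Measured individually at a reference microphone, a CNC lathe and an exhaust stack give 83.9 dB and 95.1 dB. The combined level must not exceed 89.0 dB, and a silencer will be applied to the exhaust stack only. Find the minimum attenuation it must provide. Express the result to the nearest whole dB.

Fixed contribution from the other source: Σ 10^(L/10) = 10^(83.9/10) = 2.455e+08 (83.90 dB).
To meet 89.0 dB overall, the treated exhaust stack may contribute at most 10^(89.0/10) − 2.455e+08 = 5.489e+08, i.e. 87.39 dB.
Required insertion loss = 95.1 − 87.39 = 7.71 dB.

8 dB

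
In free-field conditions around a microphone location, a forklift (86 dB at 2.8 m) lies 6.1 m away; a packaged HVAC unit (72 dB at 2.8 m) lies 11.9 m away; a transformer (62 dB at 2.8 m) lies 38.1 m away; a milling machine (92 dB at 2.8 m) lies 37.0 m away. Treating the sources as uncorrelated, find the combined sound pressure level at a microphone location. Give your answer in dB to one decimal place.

79.7 dB

First find each source's level at the receiver (point-source: −20·log₁₀(r/r_ref)), then combine on an intensity basis.
forklift: 86 − 20·log₁₀(6.1/2.8) = 86 − 6.76 = 79.24 dB.
packaged HVAC unit: 72 − 20·log₁₀(11.9/2.8) = 72 − 12.57 = 59.43 dB.
transformer: 62 − 20·log₁₀(38.1/2.8) = 62 − 22.68 = 39.32 dB.
milling machine: 92 − 20·log₁₀(37.0/2.8) = 92 − 22.42 = 69.58 dB.
Σ 10^(L/10) = 9.384e+07 → L_total = 10·log₁₀(9.384e+07) = 79.72 dB.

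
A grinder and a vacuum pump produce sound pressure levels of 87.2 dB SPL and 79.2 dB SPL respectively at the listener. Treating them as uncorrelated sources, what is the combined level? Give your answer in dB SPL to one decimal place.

For uncorrelated sources the intensities add, so convert each level to linear form, sum, and take 10·log₁₀ of the total.
Σ 10^(L/10) = 10^(87.2/10) + 10^(79.2/10) = 6.080e+08.
L_total = 10·log₁₀(6.080e+08) = 87.84 dB SPL.

87.8 dB SPL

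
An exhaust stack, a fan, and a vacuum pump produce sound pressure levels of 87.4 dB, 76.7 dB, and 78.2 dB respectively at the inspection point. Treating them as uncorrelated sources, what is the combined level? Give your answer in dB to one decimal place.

Incoherent sources combine by intensity addition: L_total = 10·log₁₀(Σ 10^(L_i/10)).
Σ 10^(L/10) = 10^(87.4/10) + 10^(76.7/10) + 10^(78.2/10) = 6.624e+08.
L_total = 10·log₁₀(6.624e+08) = 88.21 dB.

88.2 dB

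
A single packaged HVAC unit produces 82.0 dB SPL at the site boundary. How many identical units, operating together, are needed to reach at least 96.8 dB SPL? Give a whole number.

31

N identical sources give L₁ + 10·log₁₀ N, so require 10·log₁₀ N ≥ 96.8 − 82.0 = 14.8 dB.
N ≥ 10^(14.8/10) = 30.200, so N = 31.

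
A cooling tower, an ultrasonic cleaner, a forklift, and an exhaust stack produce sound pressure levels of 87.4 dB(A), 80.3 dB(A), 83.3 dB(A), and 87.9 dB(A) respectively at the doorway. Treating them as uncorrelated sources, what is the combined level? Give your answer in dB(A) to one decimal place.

91.7 dB(A)

For uncorrelated sources the intensities add, so convert each level to linear form, sum, and take 10·log₁₀ of the total.
Σ 10^(L/10) = 10^(87.4/10) + 10^(80.3/10) + 10^(83.3/10) + 10^(87.9/10) = 1.487e+09.
L_total = 10·log₁₀(1.487e+09) = 91.72 dB(A).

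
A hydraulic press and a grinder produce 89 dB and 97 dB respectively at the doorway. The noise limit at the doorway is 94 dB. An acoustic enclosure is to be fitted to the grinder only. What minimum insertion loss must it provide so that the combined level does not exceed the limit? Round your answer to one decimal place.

4.7 dB

The untreated sources together contribute 10^(89/10) = 7.943e+08, i.e. 89.00 dB.
To meet 94 dB overall, the treated grinder may contribute at most 10^(94/10) − 7.943e+08 = 1.718e+09, i.e. 92.35 dB.
Required insertion loss = 97 − 92.35 = 4.65 dB.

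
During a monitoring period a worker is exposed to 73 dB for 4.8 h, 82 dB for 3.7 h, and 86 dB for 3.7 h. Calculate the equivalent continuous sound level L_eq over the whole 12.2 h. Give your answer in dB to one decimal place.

82.5 dB

Weight each interval's intensity by its duration and average over T = 12.2 h:
Σ tᵢ·10^(Lᵢ/10) = 4.8·10^(73/10) + 3.7·10^(82/10) + 3.7·10^(86/10) = 2.155e+09.
L_eq = 10·log₁₀(2.155e+09/12.2) = 82.47 dB.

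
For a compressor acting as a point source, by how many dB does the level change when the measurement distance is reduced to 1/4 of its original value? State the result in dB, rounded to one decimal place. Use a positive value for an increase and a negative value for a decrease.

Point-source spreading: ΔL = −20·log₁₀(r₂/r₁).
ΔL = −20·log₁₀(0.25) = +12.04 dB.

+12.0 dB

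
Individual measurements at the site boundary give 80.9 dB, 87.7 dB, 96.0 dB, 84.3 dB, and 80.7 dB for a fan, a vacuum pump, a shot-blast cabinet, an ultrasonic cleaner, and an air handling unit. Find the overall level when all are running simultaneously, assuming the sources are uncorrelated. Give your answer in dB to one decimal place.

97.1 dB

For uncorrelated sources the intensities add, so convert each level to linear form, sum, and take 10·log₁₀ of the total.
Σ 10^(L/10) = 10^(80.9/10) + 10^(87.7/10) + 10^(96.0/10) + 10^(84.3/10) + 10^(80.7/10) = 5.080e+09.
L_total = 10·log₁₀(5.080e+09) = 97.06 dB.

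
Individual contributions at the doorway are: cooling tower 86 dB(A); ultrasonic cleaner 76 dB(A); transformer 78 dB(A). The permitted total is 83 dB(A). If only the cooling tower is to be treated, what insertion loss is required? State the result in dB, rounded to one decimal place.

6.1 dB

The untreated sources together contribute 10^(76/10) + 10^(78/10) = 1.029e+08, i.e. 80.12 dB(A).
The limit corresponds to 10^(83/10) = 1.995e+08; subtracting the fixed part leaves 9.662e+07 for the cooling tower, i.e. 79.85 dB(A).
Required insertion loss = 86 − 79.85 = 6.15 dB.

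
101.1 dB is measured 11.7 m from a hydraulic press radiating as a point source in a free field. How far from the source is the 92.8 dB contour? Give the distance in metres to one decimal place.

The 8.3 dB drop corresponds to a distance ratio of 10^(8.3/20) for a point source.
r₂ = 11.7·10^((101.1−92.8)/20) = 11.7·10^(8.3/20) = 30.42 m.

30.4 m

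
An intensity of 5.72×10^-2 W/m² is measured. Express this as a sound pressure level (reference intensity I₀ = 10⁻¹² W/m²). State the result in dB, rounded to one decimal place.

107.6 dB

L = 10·log₁₀(I/I₀) = 10·log₁₀(5.72×10^-2/10⁻¹²) = 10·log₁₀(5.72×10^10).
L = 10·(0.7574 + 10) = 107.57 dB.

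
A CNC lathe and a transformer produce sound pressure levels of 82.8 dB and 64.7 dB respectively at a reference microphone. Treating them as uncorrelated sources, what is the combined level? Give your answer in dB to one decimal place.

Incoherent sources combine by intensity addition: L_total = 10·log₁₀(Σ 10^(L_i/10)).
Σ 10^(L/10) = 10^(82.8/10) + 10^(64.7/10) = 1.935e+08.
L_total = 10·log₁₀(1.935e+08) = 82.87 dB.

82.9 dB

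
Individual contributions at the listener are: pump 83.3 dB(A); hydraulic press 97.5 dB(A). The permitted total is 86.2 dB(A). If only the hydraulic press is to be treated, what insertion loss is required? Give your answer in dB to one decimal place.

14.4 dB

Fixed contribution from the other source: Σ 10^(L/10) = 10^(83.3/10) = 2.138e+08 (83.30 dB(A)).
The limit corresponds to 10^(86.2/10) = 4.169e+08; subtracting the fixed part leaves 2.031e+08 for the hydraulic press, i.e. 83.08 dB(A).
So the hydraulic press must be reduced from 97.5 to 83.08 dB(A): IL = 14.42 dB.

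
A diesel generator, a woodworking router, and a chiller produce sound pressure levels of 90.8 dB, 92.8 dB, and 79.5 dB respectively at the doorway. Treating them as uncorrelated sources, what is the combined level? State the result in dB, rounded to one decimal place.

For uncorrelated sources the intensities add, so convert each level to linear form, sum, and take 10·log₁₀ of the total.
Σ 10^(L/10) = 10^(90.8/10) + 10^(92.8/10) + 10^(79.5/10) = 3.197e+09.
L_total = 10·log₁₀(3.197e+09) = 95.05 dB.

95.0 dB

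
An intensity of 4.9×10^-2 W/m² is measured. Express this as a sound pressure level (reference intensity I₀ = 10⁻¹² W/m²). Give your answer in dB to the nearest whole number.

107 dB

Dividing by I₀ shifts the exponent by 12: I/I₀ = 4.9×10^10.
L = 10·(0.6902 + 10) = 106.90 dB.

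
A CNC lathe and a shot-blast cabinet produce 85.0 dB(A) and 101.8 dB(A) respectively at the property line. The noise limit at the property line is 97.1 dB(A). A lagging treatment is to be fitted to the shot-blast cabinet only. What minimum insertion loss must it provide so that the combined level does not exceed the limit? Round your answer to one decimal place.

5.0 dB

Everything except the shot-blast cabinet sums to 10^(85.0/10) = 3.162e+08 in linear terms, 85.00 dB(A).
To meet 97.1 dB(A) overall, the treated shot-blast cabinet may contribute at most 10^(97.1/10) − 3.162e+08 = 4.812e+09, i.e. 96.82 dB(A).
So the shot-blast cabinet must be reduced from 101.8 to 96.82 dB(A): IL = 4.98 dB.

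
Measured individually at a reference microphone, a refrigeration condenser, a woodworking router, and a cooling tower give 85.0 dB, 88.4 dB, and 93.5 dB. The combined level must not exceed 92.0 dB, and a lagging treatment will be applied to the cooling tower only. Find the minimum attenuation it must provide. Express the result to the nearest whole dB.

The untreated sources together contribute 10^(85.0/10) + 10^(88.4/10) = 1.008e+09, i.e. 90.03 dB.
To meet 92.0 dB overall, the treated cooling tower may contribute at most 10^(92.0/10) − 1.008e+09 = 5.768e+08, i.e. 87.61 dB.
So the cooling tower must be reduced from 93.5 to 87.61 dB: IL = 5.89 dB.

6 dB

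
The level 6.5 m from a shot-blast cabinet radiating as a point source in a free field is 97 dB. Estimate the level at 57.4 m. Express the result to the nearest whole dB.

78 dB

Spherical spreading from a point source gives a 20·log₁₀(r₂/r₁) drop.
L₂ = 97 − 20·log₁₀(57.4/6.5) = 97 − 18.920 = 78.08 dB.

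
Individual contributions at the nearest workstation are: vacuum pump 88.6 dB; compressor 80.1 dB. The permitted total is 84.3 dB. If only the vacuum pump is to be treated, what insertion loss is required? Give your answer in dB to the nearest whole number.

6 dB

Fixed contribution from the other source: Σ 10^(L/10) = 10^(80.1/10) = 1.023e+08 (80.10 dB).
The limit corresponds to 10^(84.3/10) = 2.692e+08; subtracting the fixed part leaves 1.668e+08 for the vacuum pump, i.e. 82.22 dB.
So the vacuum pump must be reduced from 88.6 to 82.22 dB: IL = 6.38 dB.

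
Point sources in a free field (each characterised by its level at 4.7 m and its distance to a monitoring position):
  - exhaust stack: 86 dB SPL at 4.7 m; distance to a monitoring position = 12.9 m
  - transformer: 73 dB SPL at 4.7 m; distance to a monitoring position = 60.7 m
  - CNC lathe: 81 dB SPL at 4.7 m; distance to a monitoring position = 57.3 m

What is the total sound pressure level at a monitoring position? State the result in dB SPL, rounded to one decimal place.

Apply inverse-square spreading to bring every level to the receiver, then sum 10^(L/10).
exhaust stack: 86 − 20·log₁₀(12.9/4.7) = 86 − 8.77 = 77.23 dB SPL.
transformer: 73 − 20·log₁₀(60.7/4.7) = 73 − 22.22 = 50.78 dB SPL.
CNC lathe: 81 − 20·log₁₀(57.3/4.7) = 81 − 21.72 = 59.28 dB SPL.
Σ 10^(L/10) = 5.381e+07 → L_total = 10·log₁₀(5.381e+07) = 77.31 dB SPL.

77.3 dB SPL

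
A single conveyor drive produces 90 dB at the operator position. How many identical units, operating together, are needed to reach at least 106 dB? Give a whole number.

The shortfall is 106 − 90 = 16.0 dB, and N units add 10·log₁₀ N, so need 10·log₁₀ N ≥ 16.0.
N ≥ 10^(16.0/10) = 39.811, so N = 40.

40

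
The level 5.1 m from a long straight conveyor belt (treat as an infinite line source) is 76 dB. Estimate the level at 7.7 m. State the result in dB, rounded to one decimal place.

Line-source attenuation: ΔL = 10·log₁₀(r₂/r₁) = 10·log₁₀(7.7/5.1) = 1.789 dB.
L₂ = 76 − 10·log₁₀(7.7/5.1) = 76 − 1.789 = 74.21 dB.

74.2 dB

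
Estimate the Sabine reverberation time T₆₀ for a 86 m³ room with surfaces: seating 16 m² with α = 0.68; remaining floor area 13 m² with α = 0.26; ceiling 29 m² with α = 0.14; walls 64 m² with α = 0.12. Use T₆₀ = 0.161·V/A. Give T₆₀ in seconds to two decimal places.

0.53 s

Summing Sᵢαᵢ: 16·0.68 + 13·0.26 + 29·0.14 + 64·0.12 = 26.00 m².
T₆₀ = 0.161 × 86 / 26.00 = 0.533 s.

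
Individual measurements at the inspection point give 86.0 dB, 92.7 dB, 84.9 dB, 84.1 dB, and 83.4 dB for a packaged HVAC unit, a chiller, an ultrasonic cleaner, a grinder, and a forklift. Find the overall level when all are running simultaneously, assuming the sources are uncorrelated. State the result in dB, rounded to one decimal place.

Incoherent sources combine by intensity addition: L_total = 10·log₁₀(Σ 10^(L_i/10)).
Σ 10^(L/10) = 10^(86.0/10) + 10^(92.7/10) + 10^(84.9/10) + 10^(84.1/10) + 10^(83.4/10) = 3.045e+09.
L_total = 10·log₁₀(3.045e+09) = 94.84 dB.

94.8 dB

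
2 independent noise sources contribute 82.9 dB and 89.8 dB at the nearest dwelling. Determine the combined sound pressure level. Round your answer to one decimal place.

90.6 dB

Incoherent sources combine by intensity addition: L_total = 10·log₁₀(Σ 10^(L_i/10)).
Σ 10^(L/10) = 10^(82.9/10) + 10^(89.8/10) = 1.150e+09.
L_total = 10·log₁₀(1.150e+09) = 90.61 dB.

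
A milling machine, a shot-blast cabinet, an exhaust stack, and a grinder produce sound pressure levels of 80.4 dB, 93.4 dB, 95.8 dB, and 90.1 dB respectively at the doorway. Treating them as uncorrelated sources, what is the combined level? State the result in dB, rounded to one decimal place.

98.5 dB

For uncorrelated sources the intensities add, so convert each level to linear form, sum, and take 10·log₁₀ of the total.
Σ 10^(L/10) = 10^(80.4/10) + 10^(93.4/10) + 10^(95.8/10) + 10^(90.1/10) = 7.123e+09.
L_total = 10·log₁₀(7.123e+09) = 98.53 dB.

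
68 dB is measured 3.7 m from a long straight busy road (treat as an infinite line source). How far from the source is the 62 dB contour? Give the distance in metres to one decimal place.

The 6.0 dB drop corresponds to a distance ratio of 10^(6.0/10) for a line source.
r₂ = 3.7·10^((68−62)/10) = 3.7·10^(6.0/10) = 14.73 m.

14.7 m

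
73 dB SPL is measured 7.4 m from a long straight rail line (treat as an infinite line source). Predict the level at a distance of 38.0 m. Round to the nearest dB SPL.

66 dB SPL

For a line source, L₂ = L₁ − 10·log₁₀(r₂/r₁).
L₂ = 73 − 10·log₁₀(38.0/7.4) = 73 − 7.106 = 65.89 dB SPL.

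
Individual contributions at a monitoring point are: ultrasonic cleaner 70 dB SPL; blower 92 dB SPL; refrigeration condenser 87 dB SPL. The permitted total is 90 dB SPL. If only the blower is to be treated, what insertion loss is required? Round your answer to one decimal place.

5.1 dB

Everything except the blower sums to 10^(70/10) + 10^(87/10) = 5.112e+08 in linear terms, 87.09 dB SPL.
To meet 90 dB SPL overall, the treated blower may contribute at most 10^(90/10) − 5.112e+08 = 4.888e+08, i.e. 86.89 dB SPL.
So the blower must be reduced from 92 to 86.89 dB SPL: IL = 5.11 dB.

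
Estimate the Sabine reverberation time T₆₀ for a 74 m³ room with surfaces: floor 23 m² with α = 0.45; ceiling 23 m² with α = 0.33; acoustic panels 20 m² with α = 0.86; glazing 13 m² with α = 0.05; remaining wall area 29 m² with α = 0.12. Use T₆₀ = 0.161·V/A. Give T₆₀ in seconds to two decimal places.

0.30 s

Summing Sᵢαᵢ: 23·0.45 + 23·0.33 + 20·0.86 + 13·0.05 + 29·0.12 = 39.27 m².
T₆₀ = 0.161 × 74 / 39.27 = 0.303 s.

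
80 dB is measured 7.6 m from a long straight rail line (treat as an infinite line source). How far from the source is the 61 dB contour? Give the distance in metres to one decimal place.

The 19.0 dB drop corresponds to a distance ratio of 10^(19.0/10) for a line source.
r₂ = 7.6·10^((80−61)/10) = 7.6·10^(19.0/10) = 603.69 m.

603.7 m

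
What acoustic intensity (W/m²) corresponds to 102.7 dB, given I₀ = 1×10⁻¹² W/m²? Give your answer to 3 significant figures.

L = 10·log₁₀(I/I₀) ⇒ I = I₀·10^(L/10) = 10⁻¹² × 10^10.27.

0.0186 W/m²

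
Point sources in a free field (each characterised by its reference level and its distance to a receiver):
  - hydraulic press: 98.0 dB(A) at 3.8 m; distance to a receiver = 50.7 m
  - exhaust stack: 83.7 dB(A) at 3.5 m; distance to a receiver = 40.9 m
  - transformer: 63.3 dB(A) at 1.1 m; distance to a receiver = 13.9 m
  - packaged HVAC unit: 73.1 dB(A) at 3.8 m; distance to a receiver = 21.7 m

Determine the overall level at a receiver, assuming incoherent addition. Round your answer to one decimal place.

75.8 dB(A)

Apply inverse-square spreading to bring every level to the receiver, then sum 10^(L/10).
hydraulic press: 98.0 − 20·log₁₀(50.7/3.8) = 98.0 − 22.50 = 75.50 dB(A).
exhaust stack: 83.7 − 20·log₁₀(40.9/3.5) = 83.7 − 21.35 = 62.35 dB(A).
transformer: 63.3 − 20·log₁₀(13.9/1.1) = 63.3 − 22.03 = 41.27 dB(A).
packaged HVAC unit: 73.1 − 20·log₁₀(21.7/3.8) = 73.1 − 15.13 = 57.97 dB(A).
Σ 10^(L/10) = 3.780e+07 → L_total = 10·log₁₀(3.780e+07) = 75.78 dB(A).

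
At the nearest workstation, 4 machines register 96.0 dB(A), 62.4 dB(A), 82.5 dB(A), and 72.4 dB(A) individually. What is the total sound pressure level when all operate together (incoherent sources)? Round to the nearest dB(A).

96 dB(A)

For uncorrelated sources the intensities add, so convert each level to linear form, sum, and take 10·log₁₀ of the total.
Σ 10^(L/10) = 10^(96.0/10) + 10^(62.4/10) + 10^(82.5/10) + 10^(72.4/10) = 4.178e+09.
L_total = 10·log₁₀(4.178e+09) = 96.21 dB(A).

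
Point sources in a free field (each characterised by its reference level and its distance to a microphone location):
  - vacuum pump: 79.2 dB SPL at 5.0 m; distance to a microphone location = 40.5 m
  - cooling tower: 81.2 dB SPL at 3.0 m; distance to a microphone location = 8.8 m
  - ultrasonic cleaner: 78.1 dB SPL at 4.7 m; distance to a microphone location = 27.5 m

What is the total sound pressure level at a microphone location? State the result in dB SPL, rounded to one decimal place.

Apply inverse-square spreading to bring every level to the receiver, then sum 10^(L/10).
vacuum pump: 79.2 − 20·log₁₀(40.5/5.0) = 79.2 − 18.17 = 61.03 dB SPL.
cooling tower: 81.2 − 20·log₁₀(8.8/3.0) = 81.2 − 9.35 = 71.85 dB SPL.
ultrasonic cleaner: 78.1 − 20·log₁₀(27.5/4.7) = 78.1 − 15.34 = 62.76 dB SPL.
Σ 10^(L/10) = 1.847e+07 → L_total = 10·log₁₀(1.847e+07) = 72.67 dB SPL.

72.7 dB SPL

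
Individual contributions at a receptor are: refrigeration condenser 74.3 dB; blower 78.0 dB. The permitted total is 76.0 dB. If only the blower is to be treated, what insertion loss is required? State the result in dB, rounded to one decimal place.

6.9 dB

The untreated sources together contribute 10^(74.3/10) = 2.692e+07, i.e. 74.30 dB.
The limit corresponds to 10^(76.0/10) = 3.981e+07; subtracting the fixed part leaves 1.290e+07 for the blower, i.e. 71.10 dB.
So the blower must be reduced from 78.0 to 71.10 dB: IL = 6.90 dB.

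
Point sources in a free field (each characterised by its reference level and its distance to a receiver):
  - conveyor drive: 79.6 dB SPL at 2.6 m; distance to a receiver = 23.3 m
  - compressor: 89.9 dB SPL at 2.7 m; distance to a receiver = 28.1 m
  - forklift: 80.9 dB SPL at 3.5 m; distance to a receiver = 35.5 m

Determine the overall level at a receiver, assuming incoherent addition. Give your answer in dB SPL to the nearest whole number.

Propagate each source to the receiver with L = L_ref − 20·log₁₀(r/r_ref), then add intensities.
conveyor drive: 79.6 − 20·log₁₀(23.3/2.6) = 79.6 − 19.05 = 60.55 dB SPL.
compressor: 89.9 − 20·log₁₀(28.1/2.7) = 89.9 − 20.35 = 69.55 dB SPL.
forklift: 80.9 − 20·log₁₀(35.5/3.5) = 80.9 − 20.12 = 60.78 dB SPL.
Σ 10^(L/10) = 1.135e+07 → L_total = 10·log₁₀(1.135e+07) = 70.55 dB SPL.

71 dB SPL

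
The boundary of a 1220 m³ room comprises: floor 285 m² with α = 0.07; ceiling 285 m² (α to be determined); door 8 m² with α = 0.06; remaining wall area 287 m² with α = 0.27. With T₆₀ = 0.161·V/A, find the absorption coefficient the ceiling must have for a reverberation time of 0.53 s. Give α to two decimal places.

0.96

From T₆₀ = 0.161·V/A, the target T₆₀ = 0.53 s needs A = 0.161·1220/0.53 = 370.60 m².
Absorption from the other surfaces = 285·0.07 + 8·0.06 + 287·0.27 = 97.92 m², so the ceiling must supply 272.68 m² over 285 m².
α = 272.68/285 = 0.957.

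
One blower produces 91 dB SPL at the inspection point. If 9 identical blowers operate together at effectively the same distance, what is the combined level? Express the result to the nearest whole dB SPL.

With 9 equal, uncorrelated contributions the intensity is 9× that of one unit, giving a rise of 10·log₁₀ 9.
L_total = 91 + 10·log₁₀(9) = 91 + 9.542 = 100.54 dB SPL.

101 dB SPL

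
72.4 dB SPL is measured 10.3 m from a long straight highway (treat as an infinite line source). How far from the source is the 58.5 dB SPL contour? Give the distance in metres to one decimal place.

The 13.9 dB drop corresponds to a distance ratio of 10^(13.9/10) for a line source.
r₂ = 10.3·10^((72.4−58.5)/10) = 10.3·10^(13.9/10) = 252.84 m.

252.8 m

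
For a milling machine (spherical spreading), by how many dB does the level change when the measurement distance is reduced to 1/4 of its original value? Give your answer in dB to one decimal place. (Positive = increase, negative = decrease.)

A point source loses 6 dB per doubling of distance; generally ΔL = −20·log₁₀(r₂/r₁).
ΔL = −20·log₁₀(0.25) = +12.04 dB.

+12.0 dB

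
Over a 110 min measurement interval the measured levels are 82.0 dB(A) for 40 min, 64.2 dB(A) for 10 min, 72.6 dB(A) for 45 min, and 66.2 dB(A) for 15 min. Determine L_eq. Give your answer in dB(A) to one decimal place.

78.2 dB(A)

L_eq = 10·log₁₀[(1/T)·Σ tᵢ·10^(Lᵢ/10)] with T = 110 min.
Σ tᵢ·10^(Lᵢ/10) = 40·10^(82.0/10) + 10·10^(64.2/10) + 45·10^(72.6/10) + 15·10^(66.2/10) = 7.247e+09.
L_eq = 10·log₁₀(7.247e+09/110) = 78.19 dB(A).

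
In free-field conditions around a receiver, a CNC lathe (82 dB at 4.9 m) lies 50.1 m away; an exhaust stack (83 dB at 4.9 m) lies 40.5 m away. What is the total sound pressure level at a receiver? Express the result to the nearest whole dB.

66 dB

Apply inverse-square spreading to bring every level to the receiver, then sum 10^(L/10).
CNC lathe: 82 − 20·log₁₀(50.1/4.9) = 82 − 20.19 = 61.81 dB.
exhaust stack: 83 − 20·log₁₀(40.5/4.9) = 83 − 18.35 = 64.65 dB.
Σ 10^(L/10) = 4.437e+06 → L_total = 10·log₁₀(4.437e+06) = 66.47 dB.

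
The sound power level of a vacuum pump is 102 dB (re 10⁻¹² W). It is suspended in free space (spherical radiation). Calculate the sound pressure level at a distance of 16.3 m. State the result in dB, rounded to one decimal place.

66.8 dB

Free-field spherical radiation: L_p = L_w − 10·log₁₀(4π·r²), r = 16.3 m.
4π·r² = 3339 m², 10·log₁₀ of that is 35.236 dB.
L_p = 102 − 35.236 = 66.76 dB.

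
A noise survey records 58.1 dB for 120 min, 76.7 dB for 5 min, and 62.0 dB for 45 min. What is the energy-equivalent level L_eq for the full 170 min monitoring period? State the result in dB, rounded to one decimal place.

63.5 dB

The energy average is taken in the linear domain: L_eq = 10·log₁₀[(Σ tᵢ·10^(Lᵢ/10))/T], T = 170 min.
Σ tᵢ·10^(Lᵢ/10) = 120·10^(58.1/10) + 5·10^(76.7/10) + 45·10^(62.0/10) = 3.827e+08.
L_eq = 10·log₁₀(3.827e+08/170) = 63.52 dB.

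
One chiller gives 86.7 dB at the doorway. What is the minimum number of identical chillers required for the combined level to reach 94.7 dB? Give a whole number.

7

The shortfall is 94.7 − 86.7 = 8.0 dB, and N units add 10·log₁₀ N, so need 10·log₁₀ N ≥ 8.0.
N ≥ 10^(8.0/10) = 6.310, so N = 7.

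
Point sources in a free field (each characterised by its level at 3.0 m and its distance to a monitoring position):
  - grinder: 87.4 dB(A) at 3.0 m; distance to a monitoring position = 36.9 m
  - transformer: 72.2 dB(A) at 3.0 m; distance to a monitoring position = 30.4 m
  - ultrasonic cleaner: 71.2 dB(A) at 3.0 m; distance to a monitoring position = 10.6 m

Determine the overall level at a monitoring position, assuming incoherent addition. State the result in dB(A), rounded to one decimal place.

66.9 dB(A)

Propagate each source to the receiver with L = L_ref − 20·log₁₀(r/r_ref), then add intensities.
grinder: 87.4 − 20·log₁₀(36.9/3.0) = 87.4 − 21.80 = 65.60 dB(A).
transformer: 72.2 − 20·log₁₀(30.4/3.0) = 72.2 − 20.12 = 52.08 dB(A).
ultrasonic cleaner: 71.2 − 20·log₁₀(10.6/3.0) = 71.2 − 10.96 = 60.24 dB(A).
Σ 10^(L/10) = 4.850e+06 → L_total = 10·log₁₀(4.850e+06) = 66.86 dB(A).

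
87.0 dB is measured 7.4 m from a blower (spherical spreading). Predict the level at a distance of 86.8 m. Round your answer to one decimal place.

Spherical spreading from a point source gives a 20·log₁₀(r₂/r₁) drop.
L₂ = 87.0 − 20·log₁₀(86.8/7.4) = 87.0 − 21.386 = 65.61 dB.

65.6 dB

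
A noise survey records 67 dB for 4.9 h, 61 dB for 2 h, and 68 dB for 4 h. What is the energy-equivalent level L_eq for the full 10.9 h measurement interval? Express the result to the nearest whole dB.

The energy average is taken in the linear domain: L_eq = 10·log₁₀[(Σ tᵢ·10^(Lᵢ/10))/T], T = 10.9 h.
Σ tᵢ·10^(Lᵢ/10) = 4.9·10^(67/10) + 2·10^(61/10) + 4·10^(68/10) = 5.231e+07.
L_eq = 10·log₁₀(5.231e+07/10.9) = 66.81 dB.

67 dB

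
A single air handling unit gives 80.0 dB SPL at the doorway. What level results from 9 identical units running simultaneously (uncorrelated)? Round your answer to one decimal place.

89.5 dB SPL

N identical incoherent sources raise the level by 10·log₁₀ N.
L_total = 80.0 + 10·log₁₀(9) = 80.0 + 9.542 = 89.54 dB SPL.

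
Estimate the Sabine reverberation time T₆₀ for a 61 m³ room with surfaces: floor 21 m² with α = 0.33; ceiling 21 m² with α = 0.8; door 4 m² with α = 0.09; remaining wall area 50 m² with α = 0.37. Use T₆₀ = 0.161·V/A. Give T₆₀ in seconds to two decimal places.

Summing Sᵢαᵢ: 21·0.33 + 21·0.8 + 4·0.09 + 50·0.37 = 42.59 m².
T₆₀ = 0.161·V/A = 0.161·61/42.59 = 0.231 s.

0.23 s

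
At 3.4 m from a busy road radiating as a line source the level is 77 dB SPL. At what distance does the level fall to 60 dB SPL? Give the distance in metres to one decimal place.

170.4 m

Line-source spreading drops the level by 10·log₁₀(r₂/r₁); inverting, r₂/r₁ = 10^(ΔL/10).
r₂ = 3.4·10^((77−60)/10) = 3.4·10^(17.0/10) = 170.40 m.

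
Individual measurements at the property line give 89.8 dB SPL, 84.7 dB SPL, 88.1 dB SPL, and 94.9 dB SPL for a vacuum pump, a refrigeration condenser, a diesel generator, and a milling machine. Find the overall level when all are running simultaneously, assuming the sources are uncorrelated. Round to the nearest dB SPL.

For uncorrelated sources the intensities add, so convert each level to linear form, sum, and take 10·log₁₀ of the total.
Σ 10^(L/10) = 10^(89.8/10) + 10^(84.7/10) + 10^(88.1/10) + 10^(94.9/10) = 4.986e+09.
L_total = 10·log₁₀(4.986e+09) = 96.98 dB SPL.

97 dB SPL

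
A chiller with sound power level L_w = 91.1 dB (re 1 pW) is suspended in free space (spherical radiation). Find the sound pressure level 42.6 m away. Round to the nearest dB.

48 dB

The power spreads over a sphere of area 4π·r², so L_p = L_w − 10·log₁₀(4π·r²).
4π·r² = 2.28e+04 m², 10·log₁₀ of that is 43.580 dB.
L_p = 91.1 − 43.580 = 47.52 dB.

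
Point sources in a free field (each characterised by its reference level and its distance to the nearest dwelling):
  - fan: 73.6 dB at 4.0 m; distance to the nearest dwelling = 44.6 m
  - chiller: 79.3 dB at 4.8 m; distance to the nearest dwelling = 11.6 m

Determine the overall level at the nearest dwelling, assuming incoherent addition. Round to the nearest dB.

Propagate each source to the receiver with L = L_ref − 20·log₁₀(r/r_ref), then add intensities.
fan: 73.6 − 20·log₁₀(44.6/4.0) = 73.6 − 20.95 = 52.65 dB.
chiller: 79.3 − 20·log₁₀(11.6/4.8) = 79.3 − 7.66 = 71.64 dB.
Σ 10^(L/10) = 1.476e+07 → L_total = 10·log₁₀(1.476e+07) = 71.69 dB.

72 dB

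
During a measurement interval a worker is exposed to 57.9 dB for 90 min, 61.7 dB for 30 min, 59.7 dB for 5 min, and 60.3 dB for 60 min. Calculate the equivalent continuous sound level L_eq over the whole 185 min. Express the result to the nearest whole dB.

The energy average is taken in the linear domain: L_eq = 10·log₁₀[(Σ tᵢ·10^(Lᵢ/10))/T], T = 185 min.
Σ tᵢ·10^(Lᵢ/10) = 90·10^(57.9/10) + 30·10^(61.7/10) + 5·10^(59.7/10) + 60·10^(60.3/10) = 1.688e+08.
L_eq = 10·log₁₀(1.688e+08/185) = 59.60 dB.

60 dB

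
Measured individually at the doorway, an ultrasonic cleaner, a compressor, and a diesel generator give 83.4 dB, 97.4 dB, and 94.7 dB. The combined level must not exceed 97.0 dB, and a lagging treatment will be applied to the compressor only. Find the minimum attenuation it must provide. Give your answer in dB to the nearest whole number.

Everything except the compressor sums to 10^(83.4/10) + 10^(94.7/10) = 3.170e+09 in linear terms, 95.01 dB.
To meet 97.0 dB overall, the treated compressor may contribute at most 10^(97.0/10) − 3.170e+09 = 1.842e+09, i.e. 92.65 dB.
So the compressor must be reduced from 97.4 to 92.65 dB: IL = 4.75 dB.

5 dB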